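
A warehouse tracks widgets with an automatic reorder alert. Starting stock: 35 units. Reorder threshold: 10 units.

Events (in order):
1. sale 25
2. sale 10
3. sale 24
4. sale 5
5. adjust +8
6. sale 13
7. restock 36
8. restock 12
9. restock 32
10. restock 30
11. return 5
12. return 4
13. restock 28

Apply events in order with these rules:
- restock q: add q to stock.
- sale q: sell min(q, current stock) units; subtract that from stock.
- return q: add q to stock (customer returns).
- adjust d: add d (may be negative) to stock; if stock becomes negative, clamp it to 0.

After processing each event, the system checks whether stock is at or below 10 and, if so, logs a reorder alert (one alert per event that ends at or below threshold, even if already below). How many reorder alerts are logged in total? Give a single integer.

Answer: 6

Derivation:
Processing events:
Start: stock = 35
  Event 1 (sale 25): sell min(25,35)=25. stock: 35 - 25 = 10. total_sold = 25
  Event 2 (sale 10): sell min(10,10)=10. stock: 10 - 10 = 0. total_sold = 35
  Event 3 (sale 24): sell min(24,0)=0. stock: 0 - 0 = 0. total_sold = 35
  Event 4 (sale 5): sell min(5,0)=0. stock: 0 - 0 = 0. total_sold = 35
  Event 5 (adjust +8): 0 + 8 = 8
  Event 6 (sale 13): sell min(13,8)=8. stock: 8 - 8 = 0. total_sold = 43
  Event 7 (restock 36): 0 + 36 = 36
  Event 8 (restock 12): 36 + 12 = 48
  Event 9 (restock 32): 48 + 32 = 80
  Event 10 (restock 30): 80 + 30 = 110
  Event 11 (return 5): 110 + 5 = 115
  Event 12 (return 4): 115 + 4 = 119
  Event 13 (restock 28): 119 + 28 = 147
Final: stock = 147, total_sold = 43

Checking against threshold 10:
  After event 1: stock=10 <= 10 -> ALERT
  After event 2: stock=0 <= 10 -> ALERT
  After event 3: stock=0 <= 10 -> ALERT
  After event 4: stock=0 <= 10 -> ALERT
  After event 5: stock=8 <= 10 -> ALERT
  After event 6: stock=0 <= 10 -> ALERT
  After event 7: stock=36 > 10
  After event 8: stock=48 > 10
  After event 9: stock=80 > 10
  After event 10: stock=110 > 10
  After event 11: stock=115 > 10
  After event 12: stock=119 > 10
  After event 13: stock=147 > 10
Alert events: [1, 2, 3, 4, 5, 6]. Count = 6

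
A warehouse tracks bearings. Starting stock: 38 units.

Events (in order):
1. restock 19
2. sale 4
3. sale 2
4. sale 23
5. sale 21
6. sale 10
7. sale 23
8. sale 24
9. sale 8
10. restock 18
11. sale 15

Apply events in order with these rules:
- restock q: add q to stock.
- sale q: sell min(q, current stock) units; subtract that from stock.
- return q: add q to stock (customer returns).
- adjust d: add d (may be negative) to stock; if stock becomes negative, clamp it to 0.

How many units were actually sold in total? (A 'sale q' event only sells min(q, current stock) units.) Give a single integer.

Answer: 72

Derivation:
Processing events:
Start: stock = 38
  Event 1 (restock 19): 38 + 19 = 57
  Event 2 (sale 4): sell min(4,57)=4. stock: 57 - 4 = 53. total_sold = 4
  Event 3 (sale 2): sell min(2,53)=2. stock: 53 - 2 = 51. total_sold = 6
  Event 4 (sale 23): sell min(23,51)=23. stock: 51 - 23 = 28. total_sold = 29
  Event 5 (sale 21): sell min(21,28)=21. stock: 28 - 21 = 7. total_sold = 50
  Event 6 (sale 10): sell min(10,7)=7. stock: 7 - 7 = 0. total_sold = 57
  Event 7 (sale 23): sell min(23,0)=0. stock: 0 - 0 = 0. total_sold = 57
  Event 8 (sale 24): sell min(24,0)=0. stock: 0 - 0 = 0. total_sold = 57
  Event 9 (sale 8): sell min(8,0)=0. stock: 0 - 0 = 0. total_sold = 57
  Event 10 (restock 18): 0 + 18 = 18
  Event 11 (sale 15): sell min(15,18)=15. stock: 18 - 15 = 3. total_sold = 72
Final: stock = 3, total_sold = 72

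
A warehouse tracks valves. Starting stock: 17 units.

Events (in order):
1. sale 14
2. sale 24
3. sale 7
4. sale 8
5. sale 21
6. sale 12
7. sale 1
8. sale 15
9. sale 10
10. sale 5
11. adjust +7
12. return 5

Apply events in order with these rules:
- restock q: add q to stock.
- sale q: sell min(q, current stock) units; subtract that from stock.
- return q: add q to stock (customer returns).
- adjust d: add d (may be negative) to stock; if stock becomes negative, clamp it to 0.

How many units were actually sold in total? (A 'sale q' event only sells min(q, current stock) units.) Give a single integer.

Processing events:
Start: stock = 17
  Event 1 (sale 14): sell min(14,17)=14. stock: 17 - 14 = 3. total_sold = 14
  Event 2 (sale 24): sell min(24,3)=3. stock: 3 - 3 = 0. total_sold = 17
  Event 3 (sale 7): sell min(7,0)=0. stock: 0 - 0 = 0. total_sold = 17
  Event 4 (sale 8): sell min(8,0)=0. stock: 0 - 0 = 0. total_sold = 17
  Event 5 (sale 21): sell min(21,0)=0. stock: 0 - 0 = 0. total_sold = 17
  Event 6 (sale 12): sell min(12,0)=0. stock: 0 - 0 = 0. total_sold = 17
  Event 7 (sale 1): sell min(1,0)=0. stock: 0 - 0 = 0. total_sold = 17
  Event 8 (sale 15): sell min(15,0)=0. stock: 0 - 0 = 0. total_sold = 17
  Event 9 (sale 10): sell min(10,0)=0. stock: 0 - 0 = 0. total_sold = 17
  Event 10 (sale 5): sell min(5,0)=0. stock: 0 - 0 = 0. total_sold = 17
  Event 11 (adjust +7): 0 + 7 = 7
  Event 12 (return 5): 7 + 5 = 12
Final: stock = 12, total_sold = 17

Answer: 17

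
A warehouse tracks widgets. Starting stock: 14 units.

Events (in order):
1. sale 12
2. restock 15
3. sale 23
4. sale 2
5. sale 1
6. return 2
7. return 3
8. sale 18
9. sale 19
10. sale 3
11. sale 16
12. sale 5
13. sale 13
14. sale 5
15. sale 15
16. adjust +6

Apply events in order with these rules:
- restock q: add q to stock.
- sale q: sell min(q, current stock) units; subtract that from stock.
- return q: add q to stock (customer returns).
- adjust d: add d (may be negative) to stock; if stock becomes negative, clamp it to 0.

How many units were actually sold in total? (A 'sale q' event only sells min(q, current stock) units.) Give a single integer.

Processing events:
Start: stock = 14
  Event 1 (sale 12): sell min(12,14)=12. stock: 14 - 12 = 2. total_sold = 12
  Event 2 (restock 15): 2 + 15 = 17
  Event 3 (sale 23): sell min(23,17)=17. stock: 17 - 17 = 0. total_sold = 29
  Event 4 (sale 2): sell min(2,0)=0. stock: 0 - 0 = 0. total_sold = 29
  Event 5 (sale 1): sell min(1,0)=0. stock: 0 - 0 = 0. total_sold = 29
  Event 6 (return 2): 0 + 2 = 2
  Event 7 (return 3): 2 + 3 = 5
  Event 8 (sale 18): sell min(18,5)=5. stock: 5 - 5 = 0. total_sold = 34
  Event 9 (sale 19): sell min(19,0)=0. stock: 0 - 0 = 0. total_sold = 34
  Event 10 (sale 3): sell min(3,0)=0. stock: 0 - 0 = 0. total_sold = 34
  Event 11 (sale 16): sell min(16,0)=0. stock: 0 - 0 = 0. total_sold = 34
  Event 12 (sale 5): sell min(5,0)=0. stock: 0 - 0 = 0. total_sold = 34
  Event 13 (sale 13): sell min(13,0)=0. stock: 0 - 0 = 0. total_sold = 34
  Event 14 (sale 5): sell min(5,0)=0. stock: 0 - 0 = 0. total_sold = 34
  Event 15 (sale 15): sell min(15,0)=0. stock: 0 - 0 = 0. total_sold = 34
  Event 16 (adjust +6): 0 + 6 = 6
Final: stock = 6, total_sold = 34

Answer: 34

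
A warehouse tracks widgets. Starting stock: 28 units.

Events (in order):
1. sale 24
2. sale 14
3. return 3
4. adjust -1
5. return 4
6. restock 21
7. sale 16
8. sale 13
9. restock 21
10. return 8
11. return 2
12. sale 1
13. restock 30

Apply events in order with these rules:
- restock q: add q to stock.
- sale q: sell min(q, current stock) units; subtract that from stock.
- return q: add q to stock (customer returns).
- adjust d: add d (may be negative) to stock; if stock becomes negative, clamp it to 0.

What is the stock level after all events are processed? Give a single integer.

Processing events:
Start: stock = 28
  Event 1 (sale 24): sell min(24,28)=24. stock: 28 - 24 = 4. total_sold = 24
  Event 2 (sale 14): sell min(14,4)=4. stock: 4 - 4 = 0. total_sold = 28
  Event 3 (return 3): 0 + 3 = 3
  Event 4 (adjust -1): 3 + -1 = 2
  Event 5 (return 4): 2 + 4 = 6
  Event 6 (restock 21): 6 + 21 = 27
  Event 7 (sale 16): sell min(16,27)=16. stock: 27 - 16 = 11. total_sold = 44
  Event 8 (sale 13): sell min(13,11)=11. stock: 11 - 11 = 0. total_sold = 55
  Event 9 (restock 21): 0 + 21 = 21
  Event 10 (return 8): 21 + 8 = 29
  Event 11 (return 2): 29 + 2 = 31
  Event 12 (sale 1): sell min(1,31)=1. stock: 31 - 1 = 30. total_sold = 56
  Event 13 (restock 30): 30 + 30 = 60
Final: stock = 60, total_sold = 56

Answer: 60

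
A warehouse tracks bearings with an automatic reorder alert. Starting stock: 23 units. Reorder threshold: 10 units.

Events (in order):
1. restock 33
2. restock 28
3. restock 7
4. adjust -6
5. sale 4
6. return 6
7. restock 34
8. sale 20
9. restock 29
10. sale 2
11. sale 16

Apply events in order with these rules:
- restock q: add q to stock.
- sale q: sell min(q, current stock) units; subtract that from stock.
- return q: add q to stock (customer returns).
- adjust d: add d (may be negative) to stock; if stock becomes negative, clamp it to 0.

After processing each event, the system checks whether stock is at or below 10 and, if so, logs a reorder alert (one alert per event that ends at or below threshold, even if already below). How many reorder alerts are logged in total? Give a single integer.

Answer: 0

Derivation:
Processing events:
Start: stock = 23
  Event 1 (restock 33): 23 + 33 = 56
  Event 2 (restock 28): 56 + 28 = 84
  Event 3 (restock 7): 84 + 7 = 91
  Event 4 (adjust -6): 91 + -6 = 85
  Event 5 (sale 4): sell min(4,85)=4. stock: 85 - 4 = 81. total_sold = 4
  Event 6 (return 6): 81 + 6 = 87
  Event 7 (restock 34): 87 + 34 = 121
  Event 8 (sale 20): sell min(20,121)=20. stock: 121 - 20 = 101. total_sold = 24
  Event 9 (restock 29): 101 + 29 = 130
  Event 10 (sale 2): sell min(2,130)=2. stock: 130 - 2 = 128. total_sold = 26
  Event 11 (sale 16): sell min(16,128)=16. stock: 128 - 16 = 112. total_sold = 42
Final: stock = 112, total_sold = 42

Checking against threshold 10:
  After event 1: stock=56 > 10
  After event 2: stock=84 > 10
  After event 3: stock=91 > 10
  After event 4: stock=85 > 10
  After event 5: stock=81 > 10
  After event 6: stock=87 > 10
  After event 7: stock=121 > 10
  After event 8: stock=101 > 10
  After event 9: stock=130 > 10
  After event 10: stock=128 > 10
  After event 11: stock=112 > 10
Alert events: []. Count = 0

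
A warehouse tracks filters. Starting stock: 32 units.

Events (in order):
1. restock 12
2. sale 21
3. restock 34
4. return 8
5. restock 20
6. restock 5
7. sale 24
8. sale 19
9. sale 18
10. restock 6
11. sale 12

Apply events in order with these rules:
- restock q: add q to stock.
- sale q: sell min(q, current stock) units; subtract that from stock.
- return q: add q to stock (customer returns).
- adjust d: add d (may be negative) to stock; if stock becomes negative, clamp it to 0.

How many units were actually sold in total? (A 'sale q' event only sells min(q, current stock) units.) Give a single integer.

Answer: 94

Derivation:
Processing events:
Start: stock = 32
  Event 1 (restock 12): 32 + 12 = 44
  Event 2 (sale 21): sell min(21,44)=21. stock: 44 - 21 = 23. total_sold = 21
  Event 3 (restock 34): 23 + 34 = 57
  Event 4 (return 8): 57 + 8 = 65
  Event 5 (restock 20): 65 + 20 = 85
  Event 6 (restock 5): 85 + 5 = 90
  Event 7 (sale 24): sell min(24,90)=24. stock: 90 - 24 = 66. total_sold = 45
  Event 8 (sale 19): sell min(19,66)=19. stock: 66 - 19 = 47. total_sold = 64
  Event 9 (sale 18): sell min(18,47)=18. stock: 47 - 18 = 29. total_sold = 82
  Event 10 (restock 6): 29 + 6 = 35
  Event 11 (sale 12): sell min(12,35)=12. stock: 35 - 12 = 23. total_sold = 94
Final: stock = 23, total_sold = 94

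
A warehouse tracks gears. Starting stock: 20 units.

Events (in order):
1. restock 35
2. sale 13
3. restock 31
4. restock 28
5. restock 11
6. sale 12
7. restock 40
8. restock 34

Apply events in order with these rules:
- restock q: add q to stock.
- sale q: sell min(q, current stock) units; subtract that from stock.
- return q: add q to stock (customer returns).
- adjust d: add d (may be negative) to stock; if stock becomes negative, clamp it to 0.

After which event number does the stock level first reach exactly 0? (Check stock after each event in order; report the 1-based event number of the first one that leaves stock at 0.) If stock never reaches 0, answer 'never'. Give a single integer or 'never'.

Processing events:
Start: stock = 20
  Event 1 (restock 35): 20 + 35 = 55
  Event 2 (sale 13): sell min(13,55)=13. stock: 55 - 13 = 42. total_sold = 13
  Event 3 (restock 31): 42 + 31 = 73
  Event 4 (restock 28): 73 + 28 = 101
  Event 5 (restock 11): 101 + 11 = 112
  Event 6 (sale 12): sell min(12,112)=12. stock: 112 - 12 = 100. total_sold = 25
  Event 7 (restock 40): 100 + 40 = 140
  Event 8 (restock 34): 140 + 34 = 174
Final: stock = 174, total_sold = 25

Stock never reaches 0.

Answer: never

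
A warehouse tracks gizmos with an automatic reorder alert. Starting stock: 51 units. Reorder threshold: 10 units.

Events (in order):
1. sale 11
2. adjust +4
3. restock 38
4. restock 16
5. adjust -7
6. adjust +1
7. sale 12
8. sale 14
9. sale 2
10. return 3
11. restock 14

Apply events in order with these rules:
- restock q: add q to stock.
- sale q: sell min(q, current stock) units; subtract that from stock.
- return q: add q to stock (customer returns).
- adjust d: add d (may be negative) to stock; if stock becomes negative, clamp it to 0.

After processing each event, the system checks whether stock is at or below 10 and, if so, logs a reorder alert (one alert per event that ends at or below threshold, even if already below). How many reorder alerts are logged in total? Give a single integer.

Processing events:
Start: stock = 51
  Event 1 (sale 11): sell min(11,51)=11. stock: 51 - 11 = 40. total_sold = 11
  Event 2 (adjust +4): 40 + 4 = 44
  Event 3 (restock 38): 44 + 38 = 82
  Event 4 (restock 16): 82 + 16 = 98
  Event 5 (adjust -7): 98 + -7 = 91
  Event 6 (adjust +1): 91 + 1 = 92
  Event 7 (sale 12): sell min(12,92)=12. stock: 92 - 12 = 80. total_sold = 23
  Event 8 (sale 14): sell min(14,80)=14. stock: 80 - 14 = 66. total_sold = 37
  Event 9 (sale 2): sell min(2,66)=2. stock: 66 - 2 = 64. total_sold = 39
  Event 10 (return 3): 64 + 3 = 67
  Event 11 (restock 14): 67 + 14 = 81
Final: stock = 81, total_sold = 39

Checking against threshold 10:
  After event 1: stock=40 > 10
  After event 2: stock=44 > 10
  After event 3: stock=82 > 10
  After event 4: stock=98 > 10
  After event 5: stock=91 > 10
  After event 6: stock=92 > 10
  After event 7: stock=80 > 10
  After event 8: stock=66 > 10
  After event 9: stock=64 > 10
  After event 10: stock=67 > 10
  After event 11: stock=81 > 10
Alert events: []. Count = 0

Answer: 0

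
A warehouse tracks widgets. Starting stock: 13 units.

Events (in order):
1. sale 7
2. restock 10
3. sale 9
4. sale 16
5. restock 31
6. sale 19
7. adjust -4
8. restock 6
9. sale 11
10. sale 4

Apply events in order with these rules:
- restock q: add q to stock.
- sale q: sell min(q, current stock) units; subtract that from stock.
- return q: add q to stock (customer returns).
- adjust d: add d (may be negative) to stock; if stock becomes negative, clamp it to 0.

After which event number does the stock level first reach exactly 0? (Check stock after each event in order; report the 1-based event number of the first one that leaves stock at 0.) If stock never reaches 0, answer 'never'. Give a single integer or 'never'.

Answer: 4

Derivation:
Processing events:
Start: stock = 13
  Event 1 (sale 7): sell min(7,13)=7. stock: 13 - 7 = 6. total_sold = 7
  Event 2 (restock 10): 6 + 10 = 16
  Event 3 (sale 9): sell min(9,16)=9. stock: 16 - 9 = 7. total_sold = 16
  Event 4 (sale 16): sell min(16,7)=7. stock: 7 - 7 = 0. total_sold = 23
  Event 5 (restock 31): 0 + 31 = 31
  Event 6 (sale 19): sell min(19,31)=19. stock: 31 - 19 = 12. total_sold = 42
  Event 7 (adjust -4): 12 + -4 = 8
  Event 8 (restock 6): 8 + 6 = 14
  Event 9 (sale 11): sell min(11,14)=11. stock: 14 - 11 = 3. total_sold = 53
  Event 10 (sale 4): sell min(4,3)=3. stock: 3 - 3 = 0. total_sold = 56
Final: stock = 0, total_sold = 56

First zero at event 4.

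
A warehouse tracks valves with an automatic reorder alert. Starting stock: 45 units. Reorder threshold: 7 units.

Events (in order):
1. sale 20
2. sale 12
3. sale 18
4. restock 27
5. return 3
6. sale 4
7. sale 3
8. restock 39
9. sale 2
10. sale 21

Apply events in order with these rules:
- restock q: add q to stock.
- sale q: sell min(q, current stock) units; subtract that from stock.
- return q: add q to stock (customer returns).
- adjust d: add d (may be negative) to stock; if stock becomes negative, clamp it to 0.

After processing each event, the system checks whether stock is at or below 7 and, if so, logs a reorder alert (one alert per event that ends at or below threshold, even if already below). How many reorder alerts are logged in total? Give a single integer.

Processing events:
Start: stock = 45
  Event 1 (sale 20): sell min(20,45)=20. stock: 45 - 20 = 25. total_sold = 20
  Event 2 (sale 12): sell min(12,25)=12. stock: 25 - 12 = 13. total_sold = 32
  Event 3 (sale 18): sell min(18,13)=13. stock: 13 - 13 = 0. total_sold = 45
  Event 4 (restock 27): 0 + 27 = 27
  Event 5 (return 3): 27 + 3 = 30
  Event 6 (sale 4): sell min(4,30)=4. stock: 30 - 4 = 26. total_sold = 49
  Event 7 (sale 3): sell min(3,26)=3. stock: 26 - 3 = 23. total_sold = 52
  Event 8 (restock 39): 23 + 39 = 62
  Event 9 (sale 2): sell min(2,62)=2. stock: 62 - 2 = 60. total_sold = 54
  Event 10 (sale 21): sell min(21,60)=21. stock: 60 - 21 = 39. total_sold = 75
Final: stock = 39, total_sold = 75

Checking against threshold 7:
  After event 1: stock=25 > 7
  After event 2: stock=13 > 7
  After event 3: stock=0 <= 7 -> ALERT
  After event 4: stock=27 > 7
  After event 5: stock=30 > 7
  After event 6: stock=26 > 7
  After event 7: stock=23 > 7
  After event 8: stock=62 > 7
  After event 9: stock=60 > 7
  After event 10: stock=39 > 7
Alert events: [3]. Count = 1

Answer: 1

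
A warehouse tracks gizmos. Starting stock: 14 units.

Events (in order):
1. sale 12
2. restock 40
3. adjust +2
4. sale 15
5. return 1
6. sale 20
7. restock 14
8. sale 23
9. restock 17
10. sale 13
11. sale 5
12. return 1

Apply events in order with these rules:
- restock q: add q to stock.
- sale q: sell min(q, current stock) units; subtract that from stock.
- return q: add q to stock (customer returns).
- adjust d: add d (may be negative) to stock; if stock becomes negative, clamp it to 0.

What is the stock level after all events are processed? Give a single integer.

Answer: 1

Derivation:
Processing events:
Start: stock = 14
  Event 1 (sale 12): sell min(12,14)=12. stock: 14 - 12 = 2. total_sold = 12
  Event 2 (restock 40): 2 + 40 = 42
  Event 3 (adjust +2): 42 + 2 = 44
  Event 4 (sale 15): sell min(15,44)=15. stock: 44 - 15 = 29. total_sold = 27
  Event 5 (return 1): 29 + 1 = 30
  Event 6 (sale 20): sell min(20,30)=20. stock: 30 - 20 = 10. total_sold = 47
  Event 7 (restock 14): 10 + 14 = 24
  Event 8 (sale 23): sell min(23,24)=23. stock: 24 - 23 = 1. total_sold = 70
  Event 9 (restock 17): 1 + 17 = 18
  Event 10 (sale 13): sell min(13,18)=13. stock: 18 - 13 = 5. total_sold = 83
  Event 11 (sale 5): sell min(5,5)=5. stock: 5 - 5 = 0. total_sold = 88
  Event 12 (return 1): 0 + 1 = 1
Final: stock = 1, total_sold = 88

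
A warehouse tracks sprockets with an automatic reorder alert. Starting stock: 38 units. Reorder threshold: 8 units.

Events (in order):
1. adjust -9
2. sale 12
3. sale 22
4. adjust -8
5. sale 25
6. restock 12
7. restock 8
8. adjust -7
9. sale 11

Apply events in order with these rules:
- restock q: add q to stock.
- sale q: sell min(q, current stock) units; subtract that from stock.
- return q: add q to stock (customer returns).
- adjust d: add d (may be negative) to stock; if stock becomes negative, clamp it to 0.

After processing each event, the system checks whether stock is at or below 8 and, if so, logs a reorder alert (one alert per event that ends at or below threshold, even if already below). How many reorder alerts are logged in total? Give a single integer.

Answer: 4

Derivation:
Processing events:
Start: stock = 38
  Event 1 (adjust -9): 38 + -9 = 29
  Event 2 (sale 12): sell min(12,29)=12. stock: 29 - 12 = 17. total_sold = 12
  Event 3 (sale 22): sell min(22,17)=17. stock: 17 - 17 = 0. total_sold = 29
  Event 4 (adjust -8): 0 + -8 = 0 (clamped to 0)
  Event 5 (sale 25): sell min(25,0)=0. stock: 0 - 0 = 0. total_sold = 29
  Event 6 (restock 12): 0 + 12 = 12
  Event 7 (restock 8): 12 + 8 = 20
  Event 8 (adjust -7): 20 + -7 = 13
  Event 9 (sale 11): sell min(11,13)=11. stock: 13 - 11 = 2. total_sold = 40
Final: stock = 2, total_sold = 40

Checking against threshold 8:
  After event 1: stock=29 > 8
  After event 2: stock=17 > 8
  After event 3: stock=0 <= 8 -> ALERT
  After event 4: stock=0 <= 8 -> ALERT
  After event 5: stock=0 <= 8 -> ALERT
  After event 6: stock=12 > 8
  After event 7: stock=20 > 8
  After event 8: stock=13 > 8
  After event 9: stock=2 <= 8 -> ALERT
Alert events: [3, 4, 5, 9]. Count = 4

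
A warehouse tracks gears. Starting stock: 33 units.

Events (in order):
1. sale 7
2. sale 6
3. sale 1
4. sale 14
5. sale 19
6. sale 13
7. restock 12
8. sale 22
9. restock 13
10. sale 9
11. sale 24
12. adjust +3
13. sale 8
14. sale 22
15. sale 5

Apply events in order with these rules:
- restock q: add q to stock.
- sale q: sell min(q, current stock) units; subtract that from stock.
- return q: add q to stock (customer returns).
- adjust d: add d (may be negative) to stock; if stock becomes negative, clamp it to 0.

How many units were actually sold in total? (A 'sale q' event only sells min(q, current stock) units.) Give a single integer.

Processing events:
Start: stock = 33
  Event 1 (sale 7): sell min(7,33)=7. stock: 33 - 7 = 26. total_sold = 7
  Event 2 (sale 6): sell min(6,26)=6. stock: 26 - 6 = 20. total_sold = 13
  Event 3 (sale 1): sell min(1,20)=1. stock: 20 - 1 = 19. total_sold = 14
  Event 4 (sale 14): sell min(14,19)=14. stock: 19 - 14 = 5. total_sold = 28
  Event 5 (sale 19): sell min(19,5)=5. stock: 5 - 5 = 0. total_sold = 33
  Event 6 (sale 13): sell min(13,0)=0. stock: 0 - 0 = 0. total_sold = 33
  Event 7 (restock 12): 0 + 12 = 12
  Event 8 (sale 22): sell min(22,12)=12. stock: 12 - 12 = 0. total_sold = 45
  Event 9 (restock 13): 0 + 13 = 13
  Event 10 (sale 9): sell min(9,13)=9. stock: 13 - 9 = 4. total_sold = 54
  Event 11 (sale 24): sell min(24,4)=4. stock: 4 - 4 = 0. total_sold = 58
  Event 12 (adjust +3): 0 + 3 = 3
  Event 13 (sale 8): sell min(8,3)=3. stock: 3 - 3 = 0. total_sold = 61
  Event 14 (sale 22): sell min(22,0)=0. stock: 0 - 0 = 0. total_sold = 61
  Event 15 (sale 5): sell min(5,0)=0. stock: 0 - 0 = 0. total_sold = 61
Final: stock = 0, total_sold = 61

Answer: 61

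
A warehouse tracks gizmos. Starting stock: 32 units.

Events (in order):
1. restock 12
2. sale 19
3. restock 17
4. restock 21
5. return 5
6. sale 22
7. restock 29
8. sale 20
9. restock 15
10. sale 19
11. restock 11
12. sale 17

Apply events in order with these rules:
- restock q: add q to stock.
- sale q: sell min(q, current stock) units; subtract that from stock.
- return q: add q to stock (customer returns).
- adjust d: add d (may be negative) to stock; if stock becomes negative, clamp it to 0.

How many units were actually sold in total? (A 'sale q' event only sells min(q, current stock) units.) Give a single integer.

Answer: 97

Derivation:
Processing events:
Start: stock = 32
  Event 1 (restock 12): 32 + 12 = 44
  Event 2 (sale 19): sell min(19,44)=19. stock: 44 - 19 = 25. total_sold = 19
  Event 3 (restock 17): 25 + 17 = 42
  Event 4 (restock 21): 42 + 21 = 63
  Event 5 (return 5): 63 + 5 = 68
  Event 6 (sale 22): sell min(22,68)=22. stock: 68 - 22 = 46. total_sold = 41
  Event 7 (restock 29): 46 + 29 = 75
  Event 8 (sale 20): sell min(20,75)=20. stock: 75 - 20 = 55. total_sold = 61
  Event 9 (restock 15): 55 + 15 = 70
  Event 10 (sale 19): sell min(19,70)=19. stock: 70 - 19 = 51. total_sold = 80
  Event 11 (restock 11): 51 + 11 = 62
  Event 12 (sale 17): sell min(17,62)=17. stock: 62 - 17 = 45. total_sold = 97
Final: stock = 45, total_sold = 97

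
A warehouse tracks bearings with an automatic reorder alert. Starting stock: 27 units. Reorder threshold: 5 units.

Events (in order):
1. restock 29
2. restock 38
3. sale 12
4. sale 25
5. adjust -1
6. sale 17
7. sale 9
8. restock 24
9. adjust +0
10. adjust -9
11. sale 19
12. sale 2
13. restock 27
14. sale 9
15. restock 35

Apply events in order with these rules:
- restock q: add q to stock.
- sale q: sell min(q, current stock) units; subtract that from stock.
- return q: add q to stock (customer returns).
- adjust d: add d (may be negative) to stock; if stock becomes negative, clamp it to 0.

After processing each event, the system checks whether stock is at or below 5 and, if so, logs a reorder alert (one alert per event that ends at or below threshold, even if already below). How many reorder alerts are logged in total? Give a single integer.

Answer: 0

Derivation:
Processing events:
Start: stock = 27
  Event 1 (restock 29): 27 + 29 = 56
  Event 2 (restock 38): 56 + 38 = 94
  Event 3 (sale 12): sell min(12,94)=12. stock: 94 - 12 = 82. total_sold = 12
  Event 4 (sale 25): sell min(25,82)=25. stock: 82 - 25 = 57. total_sold = 37
  Event 5 (adjust -1): 57 + -1 = 56
  Event 6 (sale 17): sell min(17,56)=17. stock: 56 - 17 = 39. total_sold = 54
  Event 7 (sale 9): sell min(9,39)=9. stock: 39 - 9 = 30. total_sold = 63
  Event 8 (restock 24): 30 + 24 = 54
  Event 9 (adjust +0): 54 + 0 = 54
  Event 10 (adjust -9): 54 + -9 = 45
  Event 11 (sale 19): sell min(19,45)=19. stock: 45 - 19 = 26. total_sold = 82
  Event 12 (sale 2): sell min(2,26)=2. stock: 26 - 2 = 24. total_sold = 84
  Event 13 (restock 27): 24 + 27 = 51
  Event 14 (sale 9): sell min(9,51)=9. stock: 51 - 9 = 42. total_sold = 93
  Event 15 (restock 35): 42 + 35 = 77
Final: stock = 77, total_sold = 93

Checking against threshold 5:
  After event 1: stock=56 > 5
  After event 2: stock=94 > 5
  After event 3: stock=82 > 5
  After event 4: stock=57 > 5
  After event 5: stock=56 > 5
  After event 6: stock=39 > 5
  After event 7: stock=30 > 5
  After event 8: stock=54 > 5
  After event 9: stock=54 > 5
  After event 10: stock=45 > 5
  After event 11: stock=26 > 5
  After event 12: stock=24 > 5
  After event 13: stock=51 > 5
  After event 14: stock=42 > 5
  After event 15: stock=77 > 5
Alert events: []. Count = 0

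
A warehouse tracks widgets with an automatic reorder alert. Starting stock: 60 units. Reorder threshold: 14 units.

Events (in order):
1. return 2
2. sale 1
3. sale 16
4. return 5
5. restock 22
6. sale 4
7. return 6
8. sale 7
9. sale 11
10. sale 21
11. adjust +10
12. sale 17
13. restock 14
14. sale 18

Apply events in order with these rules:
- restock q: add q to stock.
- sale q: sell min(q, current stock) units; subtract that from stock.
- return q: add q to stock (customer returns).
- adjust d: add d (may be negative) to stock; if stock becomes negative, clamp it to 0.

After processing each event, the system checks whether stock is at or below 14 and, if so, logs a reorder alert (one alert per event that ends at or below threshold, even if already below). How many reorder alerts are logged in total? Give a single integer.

Processing events:
Start: stock = 60
  Event 1 (return 2): 60 + 2 = 62
  Event 2 (sale 1): sell min(1,62)=1. stock: 62 - 1 = 61. total_sold = 1
  Event 3 (sale 16): sell min(16,61)=16. stock: 61 - 16 = 45. total_sold = 17
  Event 4 (return 5): 45 + 5 = 50
  Event 5 (restock 22): 50 + 22 = 72
  Event 6 (sale 4): sell min(4,72)=4. stock: 72 - 4 = 68. total_sold = 21
  Event 7 (return 6): 68 + 6 = 74
  Event 8 (sale 7): sell min(7,74)=7. stock: 74 - 7 = 67. total_sold = 28
  Event 9 (sale 11): sell min(11,67)=11. stock: 67 - 11 = 56. total_sold = 39
  Event 10 (sale 21): sell min(21,56)=21. stock: 56 - 21 = 35. total_sold = 60
  Event 11 (adjust +10): 35 + 10 = 45
  Event 12 (sale 17): sell min(17,45)=17. stock: 45 - 17 = 28. total_sold = 77
  Event 13 (restock 14): 28 + 14 = 42
  Event 14 (sale 18): sell min(18,42)=18. stock: 42 - 18 = 24. total_sold = 95
Final: stock = 24, total_sold = 95

Checking against threshold 14:
  After event 1: stock=62 > 14
  After event 2: stock=61 > 14
  After event 3: stock=45 > 14
  After event 4: stock=50 > 14
  After event 5: stock=72 > 14
  After event 6: stock=68 > 14
  After event 7: stock=74 > 14
  After event 8: stock=67 > 14
  After event 9: stock=56 > 14
  After event 10: stock=35 > 14
  After event 11: stock=45 > 14
  After event 12: stock=28 > 14
  After event 13: stock=42 > 14
  After event 14: stock=24 > 14
Alert events: []. Count = 0

Answer: 0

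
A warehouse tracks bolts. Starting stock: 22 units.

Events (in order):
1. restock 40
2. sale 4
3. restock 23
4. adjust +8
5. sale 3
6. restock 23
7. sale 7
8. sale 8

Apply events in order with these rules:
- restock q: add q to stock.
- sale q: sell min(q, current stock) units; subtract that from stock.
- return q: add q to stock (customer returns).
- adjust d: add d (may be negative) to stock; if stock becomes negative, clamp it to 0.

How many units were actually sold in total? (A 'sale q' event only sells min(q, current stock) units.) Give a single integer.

Answer: 22

Derivation:
Processing events:
Start: stock = 22
  Event 1 (restock 40): 22 + 40 = 62
  Event 2 (sale 4): sell min(4,62)=4. stock: 62 - 4 = 58. total_sold = 4
  Event 3 (restock 23): 58 + 23 = 81
  Event 4 (adjust +8): 81 + 8 = 89
  Event 5 (sale 3): sell min(3,89)=3. stock: 89 - 3 = 86. total_sold = 7
  Event 6 (restock 23): 86 + 23 = 109
  Event 7 (sale 7): sell min(7,109)=7. stock: 109 - 7 = 102. total_sold = 14
  Event 8 (sale 8): sell min(8,102)=8. stock: 102 - 8 = 94. total_sold = 22
Final: stock = 94, total_sold = 22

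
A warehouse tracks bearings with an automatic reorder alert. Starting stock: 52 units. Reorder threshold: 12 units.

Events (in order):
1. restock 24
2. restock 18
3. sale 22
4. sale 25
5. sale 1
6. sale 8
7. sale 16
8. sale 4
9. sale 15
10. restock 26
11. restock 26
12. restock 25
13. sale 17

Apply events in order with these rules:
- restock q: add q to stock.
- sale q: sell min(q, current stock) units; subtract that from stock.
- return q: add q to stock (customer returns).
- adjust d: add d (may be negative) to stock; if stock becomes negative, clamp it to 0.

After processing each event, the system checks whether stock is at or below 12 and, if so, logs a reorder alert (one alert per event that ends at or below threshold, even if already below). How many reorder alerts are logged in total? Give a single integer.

Processing events:
Start: stock = 52
  Event 1 (restock 24): 52 + 24 = 76
  Event 2 (restock 18): 76 + 18 = 94
  Event 3 (sale 22): sell min(22,94)=22. stock: 94 - 22 = 72. total_sold = 22
  Event 4 (sale 25): sell min(25,72)=25. stock: 72 - 25 = 47. total_sold = 47
  Event 5 (sale 1): sell min(1,47)=1. stock: 47 - 1 = 46. total_sold = 48
  Event 6 (sale 8): sell min(8,46)=8. stock: 46 - 8 = 38. total_sold = 56
  Event 7 (sale 16): sell min(16,38)=16. stock: 38 - 16 = 22. total_sold = 72
  Event 8 (sale 4): sell min(4,22)=4. stock: 22 - 4 = 18. total_sold = 76
  Event 9 (sale 15): sell min(15,18)=15. stock: 18 - 15 = 3. total_sold = 91
  Event 10 (restock 26): 3 + 26 = 29
  Event 11 (restock 26): 29 + 26 = 55
  Event 12 (restock 25): 55 + 25 = 80
  Event 13 (sale 17): sell min(17,80)=17. stock: 80 - 17 = 63. total_sold = 108
Final: stock = 63, total_sold = 108

Checking against threshold 12:
  After event 1: stock=76 > 12
  After event 2: stock=94 > 12
  After event 3: stock=72 > 12
  After event 4: stock=47 > 12
  After event 5: stock=46 > 12
  After event 6: stock=38 > 12
  After event 7: stock=22 > 12
  After event 8: stock=18 > 12
  After event 9: stock=3 <= 12 -> ALERT
  After event 10: stock=29 > 12
  After event 11: stock=55 > 12
  After event 12: stock=80 > 12
  After event 13: stock=63 > 12
Alert events: [9]. Count = 1

Answer: 1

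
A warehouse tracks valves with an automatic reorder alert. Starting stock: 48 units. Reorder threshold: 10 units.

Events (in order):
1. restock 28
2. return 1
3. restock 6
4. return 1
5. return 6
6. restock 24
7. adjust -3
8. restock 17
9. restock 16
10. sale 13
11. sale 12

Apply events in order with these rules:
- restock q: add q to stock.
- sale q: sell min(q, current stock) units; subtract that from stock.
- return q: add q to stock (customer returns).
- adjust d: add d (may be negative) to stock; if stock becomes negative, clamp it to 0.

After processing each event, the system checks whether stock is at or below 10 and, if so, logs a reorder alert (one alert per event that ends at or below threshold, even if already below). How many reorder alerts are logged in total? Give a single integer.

Answer: 0

Derivation:
Processing events:
Start: stock = 48
  Event 1 (restock 28): 48 + 28 = 76
  Event 2 (return 1): 76 + 1 = 77
  Event 3 (restock 6): 77 + 6 = 83
  Event 4 (return 1): 83 + 1 = 84
  Event 5 (return 6): 84 + 6 = 90
  Event 6 (restock 24): 90 + 24 = 114
  Event 7 (adjust -3): 114 + -3 = 111
  Event 8 (restock 17): 111 + 17 = 128
  Event 9 (restock 16): 128 + 16 = 144
  Event 10 (sale 13): sell min(13,144)=13. stock: 144 - 13 = 131. total_sold = 13
  Event 11 (sale 12): sell min(12,131)=12. stock: 131 - 12 = 119. total_sold = 25
Final: stock = 119, total_sold = 25

Checking against threshold 10:
  After event 1: stock=76 > 10
  After event 2: stock=77 > 10
  After event 3: stock=83 > 10
  After event 4: stock=84 > 10
  After event 5: stock=90 > 10
  After event 6: stock=114 > 10
  After event 7: stock=111 > 10
  After event 8: stock=128 > 10
  After event 9: stock=144 > 10
  After event 10: stock=131 > 10
  After event 11: stock=119 > 10
Alert events: []. Count = 0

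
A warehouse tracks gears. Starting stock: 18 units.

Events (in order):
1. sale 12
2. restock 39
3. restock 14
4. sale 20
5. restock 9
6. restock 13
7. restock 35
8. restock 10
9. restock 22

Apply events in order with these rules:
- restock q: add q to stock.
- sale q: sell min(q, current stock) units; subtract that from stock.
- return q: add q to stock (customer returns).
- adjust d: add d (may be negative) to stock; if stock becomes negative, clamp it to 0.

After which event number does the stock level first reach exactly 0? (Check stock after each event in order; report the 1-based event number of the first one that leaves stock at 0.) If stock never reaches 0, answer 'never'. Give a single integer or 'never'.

Answer: never

Derivation:
Processing events:
Start: stock = 18
  Event 1 (sale 12): sell min(12,18)=12. stock: 18 - 12 = 6. total_sold = 12
  Event 2 (restock 39): 6 + 39 = 45
  Event 3 (restock 14): 45 + 14 = 59
  Event 4 (sale 20): sell min(20,59)=20. stock: 59 - 20 = 39. total_sold = 32
  Event 5 (restock 9): 39 + 9 = 48
  Event 6 (restock 13): 48 + 13 = 61
  Event 7 (restock 35): 61 + 35 = 96
  Event 8 (restock 10): 96 + 10 = 106
  Event 9 (restock 22): 106 + 22 = 128
Final: stock = 128, total_sold = 32

Stock never reaches 0.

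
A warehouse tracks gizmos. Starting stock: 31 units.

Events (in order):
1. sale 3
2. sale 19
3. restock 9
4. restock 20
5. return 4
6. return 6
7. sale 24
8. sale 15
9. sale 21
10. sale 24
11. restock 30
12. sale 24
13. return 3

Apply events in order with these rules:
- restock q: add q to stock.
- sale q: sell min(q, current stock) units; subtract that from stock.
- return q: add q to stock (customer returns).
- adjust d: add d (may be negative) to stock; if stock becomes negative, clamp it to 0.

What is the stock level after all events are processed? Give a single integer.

Answer: 9

Derivation:
Processing events:
Start: stock = 31
  Event 1 (sale 3): sell min(3,31)=3. stock: 31 - 3 = 28. total_sold = 3
  Event 2 (sale 19): sell min(19,28)=19. stock: 28 - 19 = 9. total_sold = 22
  Event 3 (restock 9): 9 + 9 = 18
  Event 4 (restock 20): 18 + 20 = 38
  Event 5 (return 4): 38 + 4 = 42
  Event 6 (return 6): 42 + 6 = 48
  Event 7 (sale 24): sell min(24,48)=24. stock: 48 - 24 = 24. total_sold = 46
  Event 8 (sale 15): sell min(15,24)=15. stock: 24 - 15 = 9. total_sold = 61
  Event 9 (sale 21): sell min(21,9)=9. stock: 9 - 9 = 0. total_sold = 70
  Event 10 (sale 24): sell min(24,0)=0. stock: 0 - 0 = 0. total_sold = 70
  Event 11 (restock 30): 0 + 30 = 30
  Event 12 (sale 24): sell min(24,30)=24. stock: 30 - 24 = 6. total_sold = 94
  Event 13 (return 3): 6 + 3 = 9
Final: stock = 9, total_sold = 94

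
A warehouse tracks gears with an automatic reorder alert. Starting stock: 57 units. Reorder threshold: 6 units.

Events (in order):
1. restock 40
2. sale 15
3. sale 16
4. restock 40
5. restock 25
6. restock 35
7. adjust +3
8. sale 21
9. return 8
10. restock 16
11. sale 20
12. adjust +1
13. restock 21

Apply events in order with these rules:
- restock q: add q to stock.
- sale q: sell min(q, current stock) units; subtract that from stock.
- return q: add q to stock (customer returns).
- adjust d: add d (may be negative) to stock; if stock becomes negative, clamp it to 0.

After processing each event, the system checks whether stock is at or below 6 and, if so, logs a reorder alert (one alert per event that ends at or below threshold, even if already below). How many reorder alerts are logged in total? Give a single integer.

Processing events:
Start: stock = 57
  Event 1 (restock 40): 57 + 40 = 97
  Event 2 (sale 15): sell min(15,97)=15. stock: 97 - 15 = 82. total_sold = 15
  Event 3 (sale 16): sell min(16,82)=16. stock: 82 - 16 = 66. total_sold = 31
  Event 4 (restock 40): 66 + 40 = 106
  Event 5 (restock 25): 106 + 25 = 131
  Event 6 (restock 35): 131 + 35 = 166
  Event 7 (adjust +3): 166 + 3 = 169
  Event 8 (sale 21): sell min(21,169)=21. stock: 169 - 21 = 148. total_sold = 52
  Event 9 (return 8): 148 + 8 = 156
  Event 10 (restock 16): 156 + 16 = 172
  Event 11 (sale 20): sell min(20,172)=20. stock: 172 - 20 = 152. total_sold = 72
  Event 12 (adjust +1): 152 + 1 = 153
  Event 13 (restock 21): 153 + 21 = 174
Final: stock = 174, total_sold = 72

Checking against threshold 6:
  After event 1: stock=97 > 6
  After event 2: stock=82 > 6
  After event 3: stock=66 > 6
  After event 4: stock=106 > 6
  After event 5: stock=131 > 6
  After event 6: stock=166 > 6
  After event 7: stock=169 > 6
  After event 8: stock=148 > 6
  After event 9: stock=156 > 6
  After event 10: stock=172 > 6
  After event 11: stock=152 > 6
  After event 12: stock=153 > 6
  After event 13: stock=174 > 6
Alert events: []. Count = 0

Answer: 0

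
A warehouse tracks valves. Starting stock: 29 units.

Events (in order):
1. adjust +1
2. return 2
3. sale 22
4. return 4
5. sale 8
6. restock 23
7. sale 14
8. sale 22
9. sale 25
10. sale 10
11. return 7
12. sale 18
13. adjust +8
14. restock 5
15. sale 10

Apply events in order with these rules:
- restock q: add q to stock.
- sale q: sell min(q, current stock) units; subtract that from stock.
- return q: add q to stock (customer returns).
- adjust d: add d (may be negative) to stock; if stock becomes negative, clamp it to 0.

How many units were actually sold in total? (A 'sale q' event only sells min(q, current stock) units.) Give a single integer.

Answer: 76

Derivation:
Processing events:
Start: stock = 29
  Event 1 (adjust +1): 29 + 1 = 30
  Event 2 (return 2): 30 + 2 = 32
  Event 3 (sale 22): sell min(22,32)=22. stock: 32 - 22 = 10. total_sold = 22
  Event 4 (return 4): 10 + 4 = 14
  Event 5 (sale 8): sell min(8,14)=8. stock: 14 - 8 = 6. total_sold = 30
  Event 6 (restock 23): 6 + 23 = 29
  Event 7 (sale 14): sell min(14,29)=14. stock: 29 - 14 = 15. total_sold = 44
  Event 8 (sale 22): sell min(22,15)=15. stock: 15 - 15 = 0. total_sold = 59
  Event 9 (sale 25): sell min(25,0)=0. stock: 0 - 0 = 0. total_sold = 59
  Event 10 (sale 10): sell min(10,0)=0. stock: 0 - 0 = 0. total_sold = 59
  Event 11 (return 7): 0 + 7 = 7
  Event 12 (sale 18): sell min(18,7)=7. stock: 7 - 7 = 0. total_sold = 66
  Event 13 (adjust +8): 0 + 8 = 8
  Event 14 (restock 5): 8 + 5 = 13
  Event 15 (sale 10): sell min(10,13)=10. stock: 13 - 10 = 3. total_sold = 76
Final: stock = 3, total_sold = 76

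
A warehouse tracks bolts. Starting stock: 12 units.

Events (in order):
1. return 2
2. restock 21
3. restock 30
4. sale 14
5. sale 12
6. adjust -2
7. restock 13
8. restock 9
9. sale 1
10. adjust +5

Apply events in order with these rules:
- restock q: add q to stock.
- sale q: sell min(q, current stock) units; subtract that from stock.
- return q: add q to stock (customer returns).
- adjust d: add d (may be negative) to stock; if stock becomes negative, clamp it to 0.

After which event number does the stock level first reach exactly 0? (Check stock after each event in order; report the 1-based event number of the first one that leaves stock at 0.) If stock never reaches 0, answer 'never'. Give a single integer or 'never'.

Processing events:
Start: stock = 12
  Event 1 (return 2): 12 + 2 = 14
  Event 2 (restock 21): 14 + 21 = 35
  Event 3 (restock 30): 35 + 30 = 65
  Event 4 (sale 14): sell min(14,65)=14. stock: 65 - 14 = 51. total_sold = 14
  Event 5 (sale 12): sell min(12,51)=12. stock: 51 - 12 = 39. total_sold = 26
  Event 6 (adjust -2): 39 + -2 = 37
  Event 7 (restock 13): 37 + 13 = 50
  Event 8 (restock 9): 50 + 9 = 59
  Event 9 (sale 1): sell min(1,59)=1. stock: 59 - 1 = 58. total_sold = 27
  Event 10 (adjust +5): 58 + 5 = 63
Final: stock = 63, total_sold = 27

Stock never reaches 0.

Answer: never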